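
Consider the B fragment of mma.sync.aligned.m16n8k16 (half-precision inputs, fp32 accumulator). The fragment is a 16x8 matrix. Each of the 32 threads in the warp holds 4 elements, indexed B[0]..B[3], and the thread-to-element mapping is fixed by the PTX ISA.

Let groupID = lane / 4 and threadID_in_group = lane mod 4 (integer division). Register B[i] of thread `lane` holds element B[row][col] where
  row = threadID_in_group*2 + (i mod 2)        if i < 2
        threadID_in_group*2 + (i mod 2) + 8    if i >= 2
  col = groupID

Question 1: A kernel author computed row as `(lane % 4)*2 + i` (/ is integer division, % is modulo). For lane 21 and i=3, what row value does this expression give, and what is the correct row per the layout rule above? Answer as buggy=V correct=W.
`(lane % 4)*2 + i`[21,3]->5
L=21->g=21>>2=5, t=21&3=1
[3]->row 1·2+1+8=11  col g=5
row: 5 vs 11

buggy=5 correct=11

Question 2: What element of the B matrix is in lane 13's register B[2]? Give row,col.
10,3

lane 13→13/4=3, 13 mod 4=1
i=2  r:2·1+0+8→10  c:3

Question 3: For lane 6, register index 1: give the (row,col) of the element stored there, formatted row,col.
5,1

6: gr=1,th=2
[1] (2*2+1+0,1) = (5,1)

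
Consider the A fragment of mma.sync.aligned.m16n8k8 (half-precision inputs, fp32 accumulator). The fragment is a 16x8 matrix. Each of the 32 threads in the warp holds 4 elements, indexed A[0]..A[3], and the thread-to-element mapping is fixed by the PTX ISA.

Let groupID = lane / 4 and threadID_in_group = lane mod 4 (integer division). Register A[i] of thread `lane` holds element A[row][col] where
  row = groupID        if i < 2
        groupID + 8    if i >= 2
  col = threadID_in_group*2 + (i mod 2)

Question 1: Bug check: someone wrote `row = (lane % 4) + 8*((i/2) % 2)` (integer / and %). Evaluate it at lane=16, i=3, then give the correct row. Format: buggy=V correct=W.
buggy=8 correct=12

`(lane % 4) + 8*((i/2) % 2)`[16,3]⇒8
16: gr=4,th=0
[3] (4+8,0*2+1) = (12,1)
row: 8 vs 12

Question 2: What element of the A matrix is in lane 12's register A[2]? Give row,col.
11,0

L=12=>grp=12>>2=3, tig=12&3=0
[2]=>row 3+8=11  col 0·2+0=0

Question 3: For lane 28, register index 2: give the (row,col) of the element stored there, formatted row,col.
15,0

lane 28: gid=7 (28/4), tid=0 (28%4)
i=2: r=7+8=15, c=0*2+0=0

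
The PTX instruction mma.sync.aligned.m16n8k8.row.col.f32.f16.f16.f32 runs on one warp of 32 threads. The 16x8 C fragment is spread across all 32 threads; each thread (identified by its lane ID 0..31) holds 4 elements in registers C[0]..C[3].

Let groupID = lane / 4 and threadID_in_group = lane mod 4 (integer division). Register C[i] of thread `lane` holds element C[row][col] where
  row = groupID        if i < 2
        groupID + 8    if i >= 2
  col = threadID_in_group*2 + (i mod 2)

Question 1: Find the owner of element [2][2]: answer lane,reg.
9,0

r=2->g=2,rb=0  c=2->t=1,b0=0
L=2*4+1=9  i=0*2+0=0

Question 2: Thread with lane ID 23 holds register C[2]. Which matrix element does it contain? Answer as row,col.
13,6

23: gr=5,th=3
[2] (5+8,3*2+0) = (13,6)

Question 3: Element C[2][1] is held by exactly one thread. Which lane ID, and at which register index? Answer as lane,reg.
8,1

r=2->g=2,rb=0  c=1->t=0,b0=1
L=2*4+0=8  i=0*2+1=1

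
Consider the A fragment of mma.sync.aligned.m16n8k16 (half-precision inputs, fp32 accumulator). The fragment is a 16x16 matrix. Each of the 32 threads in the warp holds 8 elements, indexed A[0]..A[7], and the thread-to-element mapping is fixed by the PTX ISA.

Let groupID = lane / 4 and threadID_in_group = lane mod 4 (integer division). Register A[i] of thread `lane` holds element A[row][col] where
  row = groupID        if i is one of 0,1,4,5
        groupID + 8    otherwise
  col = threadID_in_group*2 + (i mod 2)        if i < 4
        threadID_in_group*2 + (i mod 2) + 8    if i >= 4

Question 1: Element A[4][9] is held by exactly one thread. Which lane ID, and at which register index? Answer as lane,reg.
r=4->g=4,rb=0  c=9->cb=1,t=0,b0=1
L=4*4+0=16  i=1*4+0*2+1=5

16,5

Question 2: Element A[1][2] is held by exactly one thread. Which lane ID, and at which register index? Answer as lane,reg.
r=1⇒gr=1,Rb=0  c=2⇒Cb=0,th=1,odd=0
L=1*4+1=5  i=0*4+0*2+0=0

5,0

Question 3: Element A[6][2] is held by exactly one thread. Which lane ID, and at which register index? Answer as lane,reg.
25,0

r: 6->gid=6,r8=0  c: 2->c8=0,tid=1,i&1=0
L=6*4+1=25  i=0*4+0*2+0=0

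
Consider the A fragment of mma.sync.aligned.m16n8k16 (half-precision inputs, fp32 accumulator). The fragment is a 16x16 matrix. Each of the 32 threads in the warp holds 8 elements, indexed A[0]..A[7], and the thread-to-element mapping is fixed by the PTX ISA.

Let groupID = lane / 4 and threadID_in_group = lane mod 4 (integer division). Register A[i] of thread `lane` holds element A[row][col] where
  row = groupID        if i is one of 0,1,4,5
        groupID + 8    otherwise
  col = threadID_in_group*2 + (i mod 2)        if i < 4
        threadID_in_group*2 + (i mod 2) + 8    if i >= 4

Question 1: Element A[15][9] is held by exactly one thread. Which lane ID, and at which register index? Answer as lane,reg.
28,7

r=15->g=7,rb=1  c=9->cb=1,t=0,b0=1
L=7*4+0=28  i=1*4+1*2+1=7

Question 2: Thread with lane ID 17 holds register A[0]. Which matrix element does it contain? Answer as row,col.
lane 17: gr=4 (17/4), th=1 (17%4)
i=0: r=4+0=4, c=1*2+0+0=2

4,2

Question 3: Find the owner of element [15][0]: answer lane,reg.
r=15->g=7,rb=1  c=0->cb=0,t=0,b0=0
L=7*4+0=28  i=0*4+1*2+0=2

28,2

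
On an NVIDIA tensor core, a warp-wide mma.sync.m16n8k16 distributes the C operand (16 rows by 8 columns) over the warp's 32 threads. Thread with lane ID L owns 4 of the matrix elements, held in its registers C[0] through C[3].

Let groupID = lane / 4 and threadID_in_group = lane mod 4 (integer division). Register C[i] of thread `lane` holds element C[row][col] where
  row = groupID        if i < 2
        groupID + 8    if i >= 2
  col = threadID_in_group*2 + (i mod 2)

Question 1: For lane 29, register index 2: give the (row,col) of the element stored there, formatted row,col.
lane 29: g=7 (29/4), t=1 (29%4)
i=2: r=7+8=15, c=1*2+0=2

15,2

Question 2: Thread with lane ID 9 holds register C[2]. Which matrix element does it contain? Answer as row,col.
10,2

lane 9⇒9/4=2, 9 mod 4=1
i=2  r:2+8⇒10  c:2·1+0⇒2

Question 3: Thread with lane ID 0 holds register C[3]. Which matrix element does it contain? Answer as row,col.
8,1

0: gid=0,tid=0
[3] (0+8,0*2+1) = (8,1)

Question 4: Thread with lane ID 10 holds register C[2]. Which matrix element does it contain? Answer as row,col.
10: gr=2,th=2
[2] (2+8,2*2+0) = (10,4)

10,4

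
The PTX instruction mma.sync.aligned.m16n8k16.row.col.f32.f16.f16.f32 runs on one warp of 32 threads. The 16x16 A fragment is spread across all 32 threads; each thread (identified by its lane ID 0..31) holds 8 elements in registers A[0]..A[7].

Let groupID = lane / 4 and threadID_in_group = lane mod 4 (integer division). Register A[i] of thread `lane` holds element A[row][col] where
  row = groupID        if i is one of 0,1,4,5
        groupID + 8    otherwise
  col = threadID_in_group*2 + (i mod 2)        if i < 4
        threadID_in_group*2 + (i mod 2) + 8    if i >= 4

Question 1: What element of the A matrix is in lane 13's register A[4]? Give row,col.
3,10

lane 13=>13/4=3, 13 mod 4=1
i=4  r:3+0=>3  c:2·1+0+8=>10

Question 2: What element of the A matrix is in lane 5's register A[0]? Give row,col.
L=5->gid=5>>2=1, tid=5&3=1
[0]->row 1+0=1  col 1·2+0+0=2

1,2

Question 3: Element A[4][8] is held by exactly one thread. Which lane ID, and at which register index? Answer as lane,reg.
16,4

r=4⇒gr=4,Rb=0  c=8⇒Cb=1,th=0,odd=0
L=4*4+0=16  i=1*4+0*2+0=4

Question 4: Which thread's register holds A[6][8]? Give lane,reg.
24,4

r: 6->gid=6,r8=0  c: 8->c8=1,tid=0,i&1=0
L=6*4+0=24  i=1*4+0*2+0=4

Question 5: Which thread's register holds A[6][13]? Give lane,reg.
r=6→G=6,rhi=0  c=13→chi=1,T=2,p=1
L=6*4+2=26  i=1*4+0*2+1=5

26,5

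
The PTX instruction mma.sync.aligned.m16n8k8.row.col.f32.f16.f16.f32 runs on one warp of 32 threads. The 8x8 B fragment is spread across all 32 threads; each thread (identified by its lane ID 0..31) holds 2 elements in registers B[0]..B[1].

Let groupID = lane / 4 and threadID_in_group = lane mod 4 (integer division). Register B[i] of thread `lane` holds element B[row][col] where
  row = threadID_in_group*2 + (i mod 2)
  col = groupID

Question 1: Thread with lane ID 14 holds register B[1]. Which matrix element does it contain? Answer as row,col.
L=14->g=14>>2=3, t=14&3=2
[1]->row 2·2+1=5  col g=3

5,3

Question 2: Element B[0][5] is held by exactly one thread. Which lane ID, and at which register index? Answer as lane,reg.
c=5→G=5  r=0→T=0,p=0
L=5*4+0=20  i=0=0

20,0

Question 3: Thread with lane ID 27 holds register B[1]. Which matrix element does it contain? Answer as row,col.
lane 27->27/4=6, 27 mod 4=3
i=1  r:2·3+1->7  c:6

7,6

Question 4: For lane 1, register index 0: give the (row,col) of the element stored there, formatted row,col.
1: gr=0,th=1
[0] (1*2+0,0) = (2,0)

2,0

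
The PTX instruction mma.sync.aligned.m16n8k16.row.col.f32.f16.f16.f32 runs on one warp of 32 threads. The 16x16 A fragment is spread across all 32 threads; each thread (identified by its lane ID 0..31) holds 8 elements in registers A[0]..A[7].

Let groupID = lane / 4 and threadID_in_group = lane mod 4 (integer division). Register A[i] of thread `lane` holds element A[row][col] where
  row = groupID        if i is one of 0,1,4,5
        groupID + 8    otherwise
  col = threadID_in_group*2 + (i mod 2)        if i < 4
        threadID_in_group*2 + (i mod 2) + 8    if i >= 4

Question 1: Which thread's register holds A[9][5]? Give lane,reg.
6,3

r: 9->gid=1,r8=1  c: 5->c8=0,tid=2,i&1=1
L=1*4+2=6  i=0*4+1*2+1=3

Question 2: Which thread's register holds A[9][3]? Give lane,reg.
5,3

r=9⇒gr=1,Rb=1  c=3⇒Cb=0,th=1,odd=1
L=1*4+1=5  i=0*4+1*2+1=3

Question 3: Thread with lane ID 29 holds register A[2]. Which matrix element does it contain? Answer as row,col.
lane 29->29/4=7, 29 mod 4=1
i=2  r:7+8->15  c:2·1+0+0->2

15,2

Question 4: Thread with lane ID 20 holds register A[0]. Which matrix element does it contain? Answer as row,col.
5,0

lane 20: gr=5 (20/4), th=0 (20%4)
i=0: r=5+0=5, c=0*2+0+0=0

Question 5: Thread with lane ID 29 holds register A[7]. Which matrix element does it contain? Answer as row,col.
15,11

29: G=7,T=1
[7] (7+8,1*2+1+8) = (15,11)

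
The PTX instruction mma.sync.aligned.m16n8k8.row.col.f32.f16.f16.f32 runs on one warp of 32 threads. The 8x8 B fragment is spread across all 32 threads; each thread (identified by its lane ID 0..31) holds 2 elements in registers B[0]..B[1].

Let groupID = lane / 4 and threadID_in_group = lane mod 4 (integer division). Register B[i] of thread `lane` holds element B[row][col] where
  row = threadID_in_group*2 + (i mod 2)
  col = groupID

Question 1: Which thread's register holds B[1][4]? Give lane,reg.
16,1

c=4→G=4  r=1→T=0,p=1
L=4*4+0=16  i=1=1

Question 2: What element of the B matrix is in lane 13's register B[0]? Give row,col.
2,3

L=13⇒gr=13>>2=3, th=13&3=1
[0]⇒row 1·2+0=2  col gr=3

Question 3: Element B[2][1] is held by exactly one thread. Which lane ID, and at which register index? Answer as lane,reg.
c: 1->gid=1  r: 2->tid=1,i&1=0
L=1*4+1=5  i=0=0

5,0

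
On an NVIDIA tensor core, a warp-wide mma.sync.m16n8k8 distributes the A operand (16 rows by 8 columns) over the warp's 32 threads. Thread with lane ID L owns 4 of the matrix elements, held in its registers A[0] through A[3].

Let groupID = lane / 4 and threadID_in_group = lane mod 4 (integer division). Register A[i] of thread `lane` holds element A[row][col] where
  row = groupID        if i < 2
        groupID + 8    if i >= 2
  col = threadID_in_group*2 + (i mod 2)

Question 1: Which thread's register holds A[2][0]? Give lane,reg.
r=2->g=2,rb=0  c=0->t=0,b0=0
L=2*4+0=8  i=0*2+0=0

8,0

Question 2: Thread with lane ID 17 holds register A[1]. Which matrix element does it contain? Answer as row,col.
4,3

lane 17: gid=4 (17/4), tid=1 (17%4)
i=1: r=4+0=4, c=1*2+1=3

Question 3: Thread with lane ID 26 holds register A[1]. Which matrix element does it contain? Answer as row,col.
lane 26: gr=6 (26/4), th=2 (26%4)
i=1: r=6+0=6, c=2*2+1=5

6,5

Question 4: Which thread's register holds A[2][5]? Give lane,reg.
10,1

r: 2->gid=2,r8=0  c: 5->tid=2,i&1=1
L=2*4+2=10  i=0*2+1=1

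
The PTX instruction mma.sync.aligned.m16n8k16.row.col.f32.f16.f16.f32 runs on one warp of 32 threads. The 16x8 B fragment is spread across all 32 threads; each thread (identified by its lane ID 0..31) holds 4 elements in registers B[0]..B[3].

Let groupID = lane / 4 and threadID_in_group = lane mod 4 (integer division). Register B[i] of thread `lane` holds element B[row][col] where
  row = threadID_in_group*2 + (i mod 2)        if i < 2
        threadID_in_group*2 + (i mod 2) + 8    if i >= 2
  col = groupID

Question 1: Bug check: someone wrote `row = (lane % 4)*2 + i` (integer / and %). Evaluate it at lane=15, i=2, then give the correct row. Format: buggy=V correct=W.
buggy=8 correct=14

`(lane % 4)*2 + i`[15,2]=>8
15: grp=3,tig=3
[2] (3*2+0+8,3) = (14,3)
row: 8 vs 14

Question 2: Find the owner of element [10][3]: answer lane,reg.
c=3->g=3  r=10->rb=1,t=1,b0=0
L=3*4+1=13  i=1*2+0=2

13,2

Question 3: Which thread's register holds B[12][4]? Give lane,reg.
18,2

c=4->g=4  r=12->rb=1,t=2,b0=0
L=4*4+2=18  i=1*2+0=2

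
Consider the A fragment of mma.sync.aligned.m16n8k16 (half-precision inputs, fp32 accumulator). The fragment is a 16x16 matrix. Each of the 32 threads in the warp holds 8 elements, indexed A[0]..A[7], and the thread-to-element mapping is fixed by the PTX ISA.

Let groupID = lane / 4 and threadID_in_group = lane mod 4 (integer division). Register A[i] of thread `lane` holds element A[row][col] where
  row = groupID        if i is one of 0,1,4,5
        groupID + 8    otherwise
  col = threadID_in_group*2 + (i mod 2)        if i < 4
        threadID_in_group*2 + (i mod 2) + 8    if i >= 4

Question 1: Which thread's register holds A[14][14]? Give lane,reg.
27,6

r:14=>grp=6,rB=1  c:14=>cB=1,tig=3,lo=0
L=6*4+3=27  i=1*4+1*2+0=6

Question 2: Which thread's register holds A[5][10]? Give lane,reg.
21,4

r=5⇒gr=5,Rb=0  c=10⇒Cb=1,th=1,odd=0
L=5*4+1=21  i=1*4+0*2+0=4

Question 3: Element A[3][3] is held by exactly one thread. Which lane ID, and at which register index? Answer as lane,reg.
r=3→G=3,rhi=0  c=3→chi=0,T=1,p=1
L=3*4+1=13  i=0*4+0*2+1=1

13,1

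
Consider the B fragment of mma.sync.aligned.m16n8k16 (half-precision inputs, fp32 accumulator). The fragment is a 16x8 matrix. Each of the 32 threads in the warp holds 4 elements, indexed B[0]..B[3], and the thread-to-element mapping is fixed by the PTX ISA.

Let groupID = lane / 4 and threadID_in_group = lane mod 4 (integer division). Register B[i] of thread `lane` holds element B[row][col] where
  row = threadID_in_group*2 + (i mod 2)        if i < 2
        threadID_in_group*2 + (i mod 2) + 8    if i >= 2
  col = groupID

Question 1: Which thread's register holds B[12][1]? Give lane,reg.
c=1→G=1  r=12→rhi=1,T=2,p=0
L=1*4+2=6  i=1*2+0=2

6,2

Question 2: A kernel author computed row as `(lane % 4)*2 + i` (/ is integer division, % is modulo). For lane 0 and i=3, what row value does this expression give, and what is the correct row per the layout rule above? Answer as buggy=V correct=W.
`(lane % 4)*2 + i`[0,3]→3
lane 0: G=0 (0/4), T=0 (0%4)
i=3: r=0*2+1+8=9, c=G=0
row: 3 vs 9

buggy=3 correct=9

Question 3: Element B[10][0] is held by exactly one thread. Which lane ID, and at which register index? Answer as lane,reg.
c=0→G=0  r=10→rhi=1,T=1,p=0
L=0*4+1=1  i=1*2+0=2

1,2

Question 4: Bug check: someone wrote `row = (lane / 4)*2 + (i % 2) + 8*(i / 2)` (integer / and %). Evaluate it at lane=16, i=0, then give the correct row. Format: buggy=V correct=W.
`(lane / 4)*2 + (i % 2) + 8*(i / 2)`[16,0]=>8
16: grp=4,tig=0
[0] (0*2+0+0,4) = (0,4)
row: 8 vs 0

buggy=8 correct=0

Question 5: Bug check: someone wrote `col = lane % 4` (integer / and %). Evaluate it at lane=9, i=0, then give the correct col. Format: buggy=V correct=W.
`lane % 4`[9,0]->1
L=9->g=9>>2=2, t=9&3=1
[0]->row 1·2+0+0=2  col g=2
col: 1 vs 2

buggy=1 correct=2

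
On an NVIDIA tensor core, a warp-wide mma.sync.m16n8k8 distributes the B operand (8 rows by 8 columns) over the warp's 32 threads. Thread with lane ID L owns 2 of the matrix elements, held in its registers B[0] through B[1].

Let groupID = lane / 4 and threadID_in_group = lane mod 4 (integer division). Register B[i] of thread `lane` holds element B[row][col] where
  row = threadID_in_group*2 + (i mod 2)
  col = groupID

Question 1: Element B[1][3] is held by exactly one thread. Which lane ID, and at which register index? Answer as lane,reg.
c=3⇒gr=3  r=1⇒th=0,odd=1
L=3*4+0=12  i=1=1

12,1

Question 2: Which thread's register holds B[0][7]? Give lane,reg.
c: 7->gid=7  r: 0->tid=0,i&1=0
L=7*4+0=28  i=0=0

28,0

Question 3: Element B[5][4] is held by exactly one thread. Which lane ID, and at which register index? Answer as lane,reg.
c=4->g=4  r=5->t=2,b0=1
L=4*4+2=18  i=1=1

18,1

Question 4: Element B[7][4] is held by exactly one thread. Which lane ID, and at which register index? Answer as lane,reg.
c=4⇒gr=4  r=7⇒th=3,odd=1
L=4*4+3=19  i=1=1

19,1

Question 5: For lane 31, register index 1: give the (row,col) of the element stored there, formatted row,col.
7,7

31: grp=7,tig=3
[1] (3*2+1,7) = (7,7)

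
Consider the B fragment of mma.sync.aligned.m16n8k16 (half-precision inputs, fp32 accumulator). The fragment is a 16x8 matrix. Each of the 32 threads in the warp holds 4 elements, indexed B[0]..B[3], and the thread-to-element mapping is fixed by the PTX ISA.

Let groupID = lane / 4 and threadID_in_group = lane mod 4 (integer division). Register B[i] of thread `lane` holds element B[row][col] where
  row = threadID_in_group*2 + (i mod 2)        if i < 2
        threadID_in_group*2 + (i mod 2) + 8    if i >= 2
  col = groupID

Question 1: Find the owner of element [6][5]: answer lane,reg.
c:5=>grp=5  r:6=>rB=0,tig=3,lo=0
L=5*4+3=23  i=0*2+0=0

23,0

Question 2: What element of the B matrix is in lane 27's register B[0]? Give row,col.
6,6

lane 27⇒27/4=6, 27 mod 4=3
i=0  r:2·3+0+0⇒6  c:6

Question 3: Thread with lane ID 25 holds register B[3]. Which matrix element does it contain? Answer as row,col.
lane 25->25/4=6, 25 mod 4=1
i=3  r:2·1+1+8->11  c:6

11,6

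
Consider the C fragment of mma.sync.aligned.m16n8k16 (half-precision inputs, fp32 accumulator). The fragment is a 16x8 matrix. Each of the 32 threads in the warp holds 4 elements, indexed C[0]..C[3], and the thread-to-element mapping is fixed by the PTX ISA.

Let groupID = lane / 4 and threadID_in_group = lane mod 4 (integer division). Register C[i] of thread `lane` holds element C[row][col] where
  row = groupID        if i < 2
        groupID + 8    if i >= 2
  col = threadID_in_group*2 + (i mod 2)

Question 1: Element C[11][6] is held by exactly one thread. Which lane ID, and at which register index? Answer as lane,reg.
r: 11->gid=3,r8=1  c: 6->tid=3,i&1=0
L=3*4+3=15  i=1*2+0=2

15,2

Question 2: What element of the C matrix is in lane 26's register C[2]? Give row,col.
14,4

lane 26: G=6 (26/4), T=2 (26%4)
i=2: r=6+8=14, c=2*2+0=4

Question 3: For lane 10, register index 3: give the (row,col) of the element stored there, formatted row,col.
10: grp=2,tig=2
[3] (2+8,2*2+1) = (10,5)

10,5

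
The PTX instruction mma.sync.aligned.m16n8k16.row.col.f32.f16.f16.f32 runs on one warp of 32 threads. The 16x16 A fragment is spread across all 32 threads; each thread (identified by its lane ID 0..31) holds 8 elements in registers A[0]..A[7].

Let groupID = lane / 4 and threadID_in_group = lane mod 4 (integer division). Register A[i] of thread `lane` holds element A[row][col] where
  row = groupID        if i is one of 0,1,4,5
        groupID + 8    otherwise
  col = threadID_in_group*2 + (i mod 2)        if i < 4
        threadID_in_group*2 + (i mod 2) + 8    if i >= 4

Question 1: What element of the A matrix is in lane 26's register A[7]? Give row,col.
L=26=>grp=26>>2=6, tig=26&3=2
[7]=>row 6+8=14  col 2·2+1+8=13

14,13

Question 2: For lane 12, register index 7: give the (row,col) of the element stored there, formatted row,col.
11,9

lane 12->12/4=3, 12 mod 4=0
i=7  r:3+8->11  c:2·0+1+8->9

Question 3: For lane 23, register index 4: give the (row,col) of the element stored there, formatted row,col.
5,14

L=23⇒gr=23>>2=5, th=23&3=3
[4]⇒row 5+0=5  col 3·2+0+8=14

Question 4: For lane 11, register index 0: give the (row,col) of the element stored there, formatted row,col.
2,6

lane 11⇒11/4=2, 11 mod 4=3
i=0  r:2+0⇒2  c:2·3+0+0⇒6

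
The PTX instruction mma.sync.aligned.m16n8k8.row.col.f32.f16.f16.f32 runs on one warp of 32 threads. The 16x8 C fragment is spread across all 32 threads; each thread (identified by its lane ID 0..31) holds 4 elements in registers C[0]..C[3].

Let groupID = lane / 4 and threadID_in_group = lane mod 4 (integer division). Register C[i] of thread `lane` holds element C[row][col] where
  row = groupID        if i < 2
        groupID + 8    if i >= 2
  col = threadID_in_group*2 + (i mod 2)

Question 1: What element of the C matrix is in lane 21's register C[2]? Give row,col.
13,2

lane 21→21/4=5, 21 mod 4=1
i=2  r:5+8→13  c:2·1+0→2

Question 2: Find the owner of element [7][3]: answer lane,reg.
r=7⇒gr=7,Rb=0  c=3⇒th=1,odd=1
L=7*4+1=29  i=0*2+1=1

29,1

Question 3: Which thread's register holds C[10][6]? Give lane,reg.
r:10=>grp=2,rB=1  c:6=>tig=3,lo=0
L=2*4+3=11  i=1*2+0=2

11,2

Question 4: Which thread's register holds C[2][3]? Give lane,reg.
r: 2->gid=2,r8=0  c: 3->tid=1,i&1=1
L=2*4+1=9  i=0*2+1=1

9,1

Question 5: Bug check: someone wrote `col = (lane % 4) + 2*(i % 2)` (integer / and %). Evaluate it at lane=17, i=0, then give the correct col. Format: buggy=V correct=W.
buggy=1 correct=2

`(lane % 4) + 2*(i % 2)`[17,0]→1
L=17→G=17>>2=4, T=17&3=1
[0]→row 4+0=4  col 1·2+0=2
col: 1 vs 2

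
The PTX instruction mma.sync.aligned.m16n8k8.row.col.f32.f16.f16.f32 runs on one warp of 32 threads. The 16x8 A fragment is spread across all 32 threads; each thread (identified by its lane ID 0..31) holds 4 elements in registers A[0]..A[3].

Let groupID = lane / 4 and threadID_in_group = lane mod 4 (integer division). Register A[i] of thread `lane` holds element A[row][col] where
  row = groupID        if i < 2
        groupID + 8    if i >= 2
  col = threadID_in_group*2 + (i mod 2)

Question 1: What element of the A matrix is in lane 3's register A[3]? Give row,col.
8,7

3: G=0,T=3
[3] (0+8,3*2+1) = (8,7)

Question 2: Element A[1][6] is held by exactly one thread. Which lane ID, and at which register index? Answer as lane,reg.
7,0

r:1=>grp=1,rB=0  c:6=>tig=3,lo=0
L=1*4+3=7  i=0*2+0=0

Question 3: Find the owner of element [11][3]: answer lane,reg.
13,3

r:11=>grp=3,rB=1  c:3=>tig=1,lo=1
L=3*4+1=13  i=1*2+1=3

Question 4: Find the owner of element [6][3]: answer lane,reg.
25,1

r:6=>grp=6,rB=0  c:3=>tig=1,lo=1
L=6*4+1=25  i=0*2+1=1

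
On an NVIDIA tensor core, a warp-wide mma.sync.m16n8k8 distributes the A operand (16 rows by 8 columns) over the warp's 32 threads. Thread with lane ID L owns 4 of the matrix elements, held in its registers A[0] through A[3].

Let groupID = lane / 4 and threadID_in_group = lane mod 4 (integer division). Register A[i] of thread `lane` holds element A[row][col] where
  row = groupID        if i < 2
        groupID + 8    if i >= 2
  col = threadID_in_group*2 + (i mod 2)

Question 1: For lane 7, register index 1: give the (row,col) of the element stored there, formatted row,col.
1,7

lane 7->7/4=1, 7 mod 4=3
i=1  r:1+0->1  c:2·3+1->7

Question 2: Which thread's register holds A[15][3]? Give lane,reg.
r:15=>grp=7,rB=1  c:3=>tig=1,lo=1
L=7*4+1=29  i=1*2+1=3

29,3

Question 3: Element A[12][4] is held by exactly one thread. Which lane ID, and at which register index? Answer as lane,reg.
r:12=>grp=4,rB=1  c:4=>tig=2,lo=0
L=4*4+2=18  i=1*2+0=2

18,2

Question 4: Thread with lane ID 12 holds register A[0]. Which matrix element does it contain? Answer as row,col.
L=12->gid=12>>2=3, tid=12&3=0
[0]->row 3+0=3  col 0·2+0=0

3,0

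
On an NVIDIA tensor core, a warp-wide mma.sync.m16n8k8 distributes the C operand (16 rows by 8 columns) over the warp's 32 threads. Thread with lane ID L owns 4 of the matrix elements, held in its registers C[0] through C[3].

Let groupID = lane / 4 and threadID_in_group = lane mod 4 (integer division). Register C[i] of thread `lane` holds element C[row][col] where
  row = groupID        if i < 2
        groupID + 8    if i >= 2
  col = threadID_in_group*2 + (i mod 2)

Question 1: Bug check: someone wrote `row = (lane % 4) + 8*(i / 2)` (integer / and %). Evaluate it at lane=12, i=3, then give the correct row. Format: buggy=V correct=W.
buggy=8 correct=11

`(lane % 4) + 8*(i / 2)`[12,3]→8
L=12→G=12>>2=3, T=12&3=0
[3]→row 3+8=11  col 0·2+1=1
row: 8 vs 11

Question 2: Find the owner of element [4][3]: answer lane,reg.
r=4⇒gr=4,Rb=0  c=3⇒th=1,odd=1
L=4*4+1=17  i=0*2+1=1

17,1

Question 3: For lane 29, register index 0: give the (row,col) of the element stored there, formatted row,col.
7,2

L=29->gid=29>>2=7, tid=29&3=1
[0]->row 7+0=7  col 1·2+0=2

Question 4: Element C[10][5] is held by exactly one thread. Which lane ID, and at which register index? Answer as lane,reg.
r=10->g=2,rb=1  c=5->t=2,b0=1
L=2*4+2=10  i=1*2+1=3

10,3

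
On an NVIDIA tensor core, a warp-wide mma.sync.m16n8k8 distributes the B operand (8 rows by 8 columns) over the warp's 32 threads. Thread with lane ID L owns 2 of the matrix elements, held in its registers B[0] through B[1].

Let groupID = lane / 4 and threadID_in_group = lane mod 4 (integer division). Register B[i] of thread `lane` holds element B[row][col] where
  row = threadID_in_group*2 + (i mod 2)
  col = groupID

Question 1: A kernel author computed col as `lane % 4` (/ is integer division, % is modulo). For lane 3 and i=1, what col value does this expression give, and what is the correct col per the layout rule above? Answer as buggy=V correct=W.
`lane % 4`[3,1]=>3
lane 3: grp=0 (3/4), tig=3 (3%4)
i=1: r=3*2+1=7, c=grp=0
col: 3 vs 0

buggy=3 correct=0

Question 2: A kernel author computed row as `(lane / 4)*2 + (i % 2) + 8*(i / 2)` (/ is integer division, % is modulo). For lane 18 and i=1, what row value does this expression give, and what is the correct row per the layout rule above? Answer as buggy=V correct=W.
`(lane / 4)*2 + (i % 2) + 8*(i / 2)`[18,1]⇒9
L=18⇒gr=18>>2=4, th=18&3=2
[1]⇒row 2·2+1=5  col gr=4
row: 9 vs 5

buggy=9 correct=5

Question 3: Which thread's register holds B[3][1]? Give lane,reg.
5,1

c=1⇒gr=1  r=3⇒th=1,odd=1
L=1*4+1=5  i=1=1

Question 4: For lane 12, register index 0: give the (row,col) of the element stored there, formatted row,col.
lane 12: grp=3 (12/4), tig=0 (12%4)
i=0: r=0*2+0=0, c=grp=3

0,3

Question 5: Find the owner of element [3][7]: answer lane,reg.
c=7->g=7  r=3->t=1,b0=1
L=7*4+1=29  i=1=1

29,1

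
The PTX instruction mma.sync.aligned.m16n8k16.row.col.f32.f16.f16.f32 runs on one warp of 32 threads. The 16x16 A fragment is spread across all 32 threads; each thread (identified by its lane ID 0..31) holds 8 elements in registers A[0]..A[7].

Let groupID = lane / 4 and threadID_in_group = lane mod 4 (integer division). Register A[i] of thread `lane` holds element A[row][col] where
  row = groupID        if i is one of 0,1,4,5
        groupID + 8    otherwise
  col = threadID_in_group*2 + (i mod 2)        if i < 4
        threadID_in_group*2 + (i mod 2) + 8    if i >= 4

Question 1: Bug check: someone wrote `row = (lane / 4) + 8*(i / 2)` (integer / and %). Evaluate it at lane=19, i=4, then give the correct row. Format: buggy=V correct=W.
buggy=20 correct=4

`(lane / 4) + 8*(i / 2)`[19,4]->20
19: g=4,t=3
[4] (4+0,3*2+0+8) = (4,14)
row: 20 vs 4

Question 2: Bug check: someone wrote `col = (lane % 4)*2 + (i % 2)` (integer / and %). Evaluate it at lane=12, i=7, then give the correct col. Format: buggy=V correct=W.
buggy=1 correct=9

`(lane % 4)*2 + (i % 2)`[12,7]->1
L=12->g=12>>2=3, t=12&3=0
[7]->row 3+8=11  col 0·2+1+8=9
col: 1 vs 9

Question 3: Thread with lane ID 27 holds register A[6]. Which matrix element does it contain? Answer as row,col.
lane 27: gid=6 (27/4), tid=3 (27%4)
i=6: r=6+8=14, c=3*2+0+8=14

14,14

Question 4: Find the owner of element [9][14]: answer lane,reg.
r: 9->gid=1,r8=1  c: 14->c8=1,tid=3,i&1=0
L=1*4+3=7  i=1*4+1*2+0=6

7,6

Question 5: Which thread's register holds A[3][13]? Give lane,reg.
r: 3->gid=3,r8=0  c: 13->c8=1,tid=2,i&1=1
L=3*4+2=14  i=1*4+0*2+1=5

14,5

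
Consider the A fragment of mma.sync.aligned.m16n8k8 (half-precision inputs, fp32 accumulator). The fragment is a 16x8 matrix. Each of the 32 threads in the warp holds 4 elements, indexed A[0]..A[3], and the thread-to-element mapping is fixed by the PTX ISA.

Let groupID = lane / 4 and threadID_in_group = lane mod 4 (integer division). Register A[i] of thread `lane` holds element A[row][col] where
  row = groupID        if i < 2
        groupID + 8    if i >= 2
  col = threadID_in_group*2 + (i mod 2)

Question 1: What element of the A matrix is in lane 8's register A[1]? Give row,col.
L=8=>grp=8>>2=2, tig=8&3=0
[1]=>row 2+0=2  col 0·2+1=1

2,1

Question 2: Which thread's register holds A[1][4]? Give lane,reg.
6,0

r=1→G=1,rhi=0  c=4→T=2,p=0
L=1*4+2=6  i=0*2+0=0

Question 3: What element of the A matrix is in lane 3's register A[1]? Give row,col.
0,7

lane 3: g=0 (3/4), t=3 (3%4)
i=1: r=0+0=0, c=3*2+1=7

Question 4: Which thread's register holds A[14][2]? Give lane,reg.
25,2

r=14⇒gr=6,Rb=1  c=2⇒th=1,odd=0
L=6*4+1=25  i=1*2+0=2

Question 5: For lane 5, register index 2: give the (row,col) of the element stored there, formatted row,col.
L=5=>grp=5>>2=1, tig=5&3=1
[2]=>row 1+8=9  col 1·2+0=2

9,2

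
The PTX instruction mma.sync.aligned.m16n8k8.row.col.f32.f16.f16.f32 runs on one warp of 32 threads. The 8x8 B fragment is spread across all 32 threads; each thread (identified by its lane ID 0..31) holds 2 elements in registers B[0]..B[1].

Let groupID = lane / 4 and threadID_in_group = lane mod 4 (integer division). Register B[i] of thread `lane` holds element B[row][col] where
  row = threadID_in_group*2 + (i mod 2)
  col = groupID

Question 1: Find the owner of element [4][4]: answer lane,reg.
18,0

c=4->g=4  r=4->t=2,b0=0
L=4*4+2=18  i=0=0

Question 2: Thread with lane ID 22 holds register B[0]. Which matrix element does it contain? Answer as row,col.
4,5

lane 22=>22/4=5, 22 mod 4=2
i=0  r:2·2+0=>4  c:5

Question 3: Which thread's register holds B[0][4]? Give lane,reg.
16,0

c=4->g=4  r=0->t=0,b0=0
L=4*4+0=16  i=0=0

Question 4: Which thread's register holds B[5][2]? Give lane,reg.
c=2->g=2  r=5->t=2,b0=1
L=2*4+2=10  i=1=1

10,1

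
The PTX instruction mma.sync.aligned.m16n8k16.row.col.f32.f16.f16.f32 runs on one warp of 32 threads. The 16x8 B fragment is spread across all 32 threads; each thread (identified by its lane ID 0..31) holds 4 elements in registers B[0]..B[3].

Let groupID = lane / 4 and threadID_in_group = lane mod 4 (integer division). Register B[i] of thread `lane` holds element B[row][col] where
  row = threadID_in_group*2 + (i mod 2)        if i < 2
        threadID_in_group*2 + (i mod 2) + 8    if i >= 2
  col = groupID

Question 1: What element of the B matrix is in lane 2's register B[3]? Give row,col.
lane 2=>2/4=0, 2 mod 4=2
i=3  r:2·2+1+8=>13  c:0

13,0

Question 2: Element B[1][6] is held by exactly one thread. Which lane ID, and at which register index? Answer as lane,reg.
c=6→G=6  r=1→rhi=0,T=0,p=1
L=6*4+0=24  i=0*2+1=1

24,1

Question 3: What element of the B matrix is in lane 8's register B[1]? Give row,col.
1,2

lane 8: gid=2 (8/4), tid=0 (8%4)
i=1: r=0*2+1+0=1, c=gid=2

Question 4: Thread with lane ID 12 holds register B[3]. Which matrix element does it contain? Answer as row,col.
lane 12: g=3 (12/4), t=0 (12%4)
i=3: r=0*2+1+8=9, c=g=3

9,3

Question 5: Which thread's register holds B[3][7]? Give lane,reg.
29,1

c=7->g=7  r=3->rb=0,t=1,b0=1
L=7*4+1=29  i=0*2+1=1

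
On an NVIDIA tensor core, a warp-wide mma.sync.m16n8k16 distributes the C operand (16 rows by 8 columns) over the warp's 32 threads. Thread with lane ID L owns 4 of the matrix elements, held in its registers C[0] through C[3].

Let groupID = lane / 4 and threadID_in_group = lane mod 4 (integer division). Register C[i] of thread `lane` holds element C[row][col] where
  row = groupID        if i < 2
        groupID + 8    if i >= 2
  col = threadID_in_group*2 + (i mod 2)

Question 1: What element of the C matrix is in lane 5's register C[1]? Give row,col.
lane 5->5/4=1, 5 mod 4=1
i=1  r:1+0->1  c:2·1+1->3

1,3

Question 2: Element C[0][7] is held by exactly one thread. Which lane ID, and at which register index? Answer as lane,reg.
3,1

r=0->g=0,rb=0  c=7->t=3,b0=1
L=0*4+3=3  i=0*2+1=1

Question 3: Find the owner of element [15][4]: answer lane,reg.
r=15->g=7,rb=1  c=4->t=2,b0=0
L=7*4+2=30  i=1*2+0=2

30,2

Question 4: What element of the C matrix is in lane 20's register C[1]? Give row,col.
20: gid=5,tid=0
[1] (5+0,0*2+1) = (5,1)

5,1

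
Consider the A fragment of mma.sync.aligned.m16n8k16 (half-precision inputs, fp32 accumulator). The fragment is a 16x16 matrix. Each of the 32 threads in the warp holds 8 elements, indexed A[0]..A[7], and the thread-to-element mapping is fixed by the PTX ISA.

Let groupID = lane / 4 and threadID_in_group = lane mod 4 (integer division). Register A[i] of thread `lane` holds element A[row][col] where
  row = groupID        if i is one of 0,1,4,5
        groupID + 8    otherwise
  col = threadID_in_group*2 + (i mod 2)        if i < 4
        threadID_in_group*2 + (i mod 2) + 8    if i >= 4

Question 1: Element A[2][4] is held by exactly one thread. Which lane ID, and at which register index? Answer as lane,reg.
r:2=>grp=2,rB=0  c:4=>cB=0,tig=2,lo=0
L=2*4+2=10  i=0*4+0*2+0=0

10,0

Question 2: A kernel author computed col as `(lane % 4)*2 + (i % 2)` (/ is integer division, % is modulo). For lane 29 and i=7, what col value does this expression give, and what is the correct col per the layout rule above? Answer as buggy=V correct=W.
`(lane % 4)*2 + (i % 2)`[29,7]->3
L=29->g=29>>2=7, t=29&3=1
[7]->row 7+8=15  col 1·2+1+8=11
col: 3 vs 11

buggy=3 correct=11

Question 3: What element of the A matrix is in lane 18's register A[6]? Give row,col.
12,12

18: gr=4,th=2
[6] (4+8,2*2+0+8) = (12,12)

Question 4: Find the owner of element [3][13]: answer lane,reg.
14,5

r=3→G=3,rhi=0  c=13→chi=1,T=2,p=1
L=3*4+2=14  i=1*4+0*2+1=5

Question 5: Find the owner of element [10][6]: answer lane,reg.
r=10→G=2,rhi=1  c=6→chi=0,T=3,p=0
L=2*4+3=11  i=0*4+1*2+0=2

11,2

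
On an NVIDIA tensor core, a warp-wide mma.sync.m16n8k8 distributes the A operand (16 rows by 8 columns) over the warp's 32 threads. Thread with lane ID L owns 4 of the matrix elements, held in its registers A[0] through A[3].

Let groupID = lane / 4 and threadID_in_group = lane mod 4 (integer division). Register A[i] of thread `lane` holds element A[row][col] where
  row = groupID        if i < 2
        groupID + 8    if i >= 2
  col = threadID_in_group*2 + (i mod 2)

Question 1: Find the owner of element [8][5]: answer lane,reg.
r=8→G=0,rhi=1  c=5→T=2,p=1
L=0*4+2=2  i=1*2+1=3

2,3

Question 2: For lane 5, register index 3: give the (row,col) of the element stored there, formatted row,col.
L=5⇒gr=5>>2=1, th=5&3=1
[3]⇒row 1+8=9  col 1·2+1=3

9,3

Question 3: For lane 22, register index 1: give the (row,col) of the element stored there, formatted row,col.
22: g=5,t=2
[1] (5+0,2*2+1) = (5,5)

5,5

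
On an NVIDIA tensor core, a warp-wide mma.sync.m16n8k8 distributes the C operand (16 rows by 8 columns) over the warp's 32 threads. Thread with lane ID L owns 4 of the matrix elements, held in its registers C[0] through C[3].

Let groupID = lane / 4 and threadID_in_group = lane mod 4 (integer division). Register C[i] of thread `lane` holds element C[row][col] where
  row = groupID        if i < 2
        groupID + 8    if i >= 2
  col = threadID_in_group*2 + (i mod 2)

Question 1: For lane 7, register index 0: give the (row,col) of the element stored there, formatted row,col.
1,6

lane 7: g=1 (7/4), t=3 (7%4)
i=0: r=1+0=1, c=3*2+0=6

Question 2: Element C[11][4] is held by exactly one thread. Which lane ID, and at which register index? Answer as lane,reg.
14,2

r=11→G=3,rhi=1  c=4→T=2,p=0
L=3*4+2=14  i=1*2+0=2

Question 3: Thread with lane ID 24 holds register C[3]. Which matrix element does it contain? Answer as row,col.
14,1

L=24=>grp=24>>2=6, tig=24&3=0
[3]=>row 6+8=14  col 0·2+1=1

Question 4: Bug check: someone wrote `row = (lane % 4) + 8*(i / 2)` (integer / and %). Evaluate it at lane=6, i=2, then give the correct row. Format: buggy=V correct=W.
`(lane % 4) + 8*(i / 2)`[6,2]=>10
lane 6=>6/4=1, 6 mod 4=2
i=2  r:1+8=>9  c:2·2+0=>4
row: 10 vs 9

buggy=10 correct=9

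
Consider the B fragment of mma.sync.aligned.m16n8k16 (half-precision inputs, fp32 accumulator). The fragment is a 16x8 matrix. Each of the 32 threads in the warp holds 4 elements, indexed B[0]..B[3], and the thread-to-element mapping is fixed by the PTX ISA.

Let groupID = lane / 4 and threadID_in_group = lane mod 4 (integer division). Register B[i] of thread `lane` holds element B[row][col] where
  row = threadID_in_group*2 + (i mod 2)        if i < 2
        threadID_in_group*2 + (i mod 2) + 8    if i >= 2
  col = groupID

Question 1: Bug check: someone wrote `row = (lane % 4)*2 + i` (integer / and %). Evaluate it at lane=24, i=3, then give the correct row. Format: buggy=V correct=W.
buggy=3 correct=9

`(lane % 4)*2 + i`[24,3]→3
L=24→G=24>>2=6, T=24&3=0
[3]→row 0·2+1+8=9  col G=6
row: 3 vs 9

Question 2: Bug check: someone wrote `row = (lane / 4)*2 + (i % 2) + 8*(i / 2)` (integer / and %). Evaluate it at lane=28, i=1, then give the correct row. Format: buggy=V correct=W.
buggy=15 correct=1

`(lane / 4)*2 + (i % 2) + 8*(i / 2)`[28,1]⇒15
L=28⇒gr=28>>2=7, th=28&3=0
[1]⇒row 0·2+1+0=1  col gr=7
row: 15 vs 1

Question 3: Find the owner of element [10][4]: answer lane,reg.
17,2

c:4=>grp=4  r:10=>rB=1,tig=1,lo=0
L=4*4+1=17  i=1*2+0=2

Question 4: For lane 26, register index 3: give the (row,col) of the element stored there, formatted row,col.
L=26->g=26>>2=6, t=26&3=2
[3]->row 2·2+1+8=13  col g=6

13,6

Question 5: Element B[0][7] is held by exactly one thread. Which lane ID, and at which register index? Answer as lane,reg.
c=7->g=7  r=0->rb=0,t=0,b0=0
L=7*4+0=28  i=0*2+0=0

28,0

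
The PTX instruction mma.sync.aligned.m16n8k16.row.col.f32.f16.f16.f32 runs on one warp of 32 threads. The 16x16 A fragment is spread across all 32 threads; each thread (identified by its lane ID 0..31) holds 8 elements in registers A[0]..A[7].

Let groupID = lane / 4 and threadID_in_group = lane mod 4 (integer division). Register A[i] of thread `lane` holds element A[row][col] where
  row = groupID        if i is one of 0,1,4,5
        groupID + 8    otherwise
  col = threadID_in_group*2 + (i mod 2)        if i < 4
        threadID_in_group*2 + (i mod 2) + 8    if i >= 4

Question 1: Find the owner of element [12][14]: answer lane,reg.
r:12=>grp=4,rB=1  c:14=>cB=1,tig=3,lo=0
L=4*4+3=19  i=1*4+1*2+0=6

19,6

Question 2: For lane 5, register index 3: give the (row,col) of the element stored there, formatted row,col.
L=5->g=5>>2=1, t=5&3=1
[3]->row 1+8=9  col 1·2+1+0=3

9,3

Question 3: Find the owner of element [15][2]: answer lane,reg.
r=15⇒gr=7,Rb=1  c=2⇒Cb=0,th=1,odd=0
L=7*4+1=29  i=0*4+1*2+0=2

29,2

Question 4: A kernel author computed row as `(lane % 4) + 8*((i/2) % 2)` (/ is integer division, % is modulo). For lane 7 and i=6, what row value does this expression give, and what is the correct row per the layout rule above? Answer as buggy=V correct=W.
`(lane % 4) + 8*((i/2) % 2)`[7,6]→11
lane 7→7/4=1, 7 mod 4=3
i=6  r:1+8→9  c:2·3+0+8→14
row: 11 vs 9

buggy=11 correct=9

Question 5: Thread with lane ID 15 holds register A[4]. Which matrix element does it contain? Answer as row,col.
L=15⇒gr=15>>2=3, th=15&3=3
[4]⇒row 3+0=3  col 3·2+0+8=14

3,14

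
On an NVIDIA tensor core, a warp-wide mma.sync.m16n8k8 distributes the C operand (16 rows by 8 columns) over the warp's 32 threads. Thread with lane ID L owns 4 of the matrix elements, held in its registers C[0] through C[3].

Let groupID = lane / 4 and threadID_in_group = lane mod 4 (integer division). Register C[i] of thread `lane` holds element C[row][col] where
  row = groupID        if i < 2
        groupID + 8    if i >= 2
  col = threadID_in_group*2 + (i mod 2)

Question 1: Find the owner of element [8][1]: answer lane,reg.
0,3

r=8->g=0,rb=1  c=1->t=0,b0=1
L=0*4+0=0  i=1*2+1=3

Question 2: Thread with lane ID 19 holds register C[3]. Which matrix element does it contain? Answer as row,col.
12,7

19: gr=4,th=3
[3] (4+8,3*2+1) = (12,7)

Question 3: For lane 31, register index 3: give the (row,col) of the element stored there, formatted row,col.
15,7

31: gr=7,th=3
[3] (7+8,3*2+1) = (15,7)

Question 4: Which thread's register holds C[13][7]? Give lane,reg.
r=13→G=5,rhi=1  c=7→T=3,p=1
L=5*4+3=23  i=1*2+1=3

23,3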